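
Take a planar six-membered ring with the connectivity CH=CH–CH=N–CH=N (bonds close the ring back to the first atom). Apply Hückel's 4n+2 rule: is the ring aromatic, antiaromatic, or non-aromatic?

All ring atoms are sp² and supply a p orbital to the ring (the double-bond atoms are sp², each contributing one p electron; the doubly-bonded nitrogens are pyridine-type — their lone pairs lie in the ring plane, leaving one electron in the p orbital); the conjugation is uninterrupted.
π-electron count: 3 × 2 = 6 from the 3 double-bond units.
That gives a 4n+2 count (6, n = 1).

Aromatic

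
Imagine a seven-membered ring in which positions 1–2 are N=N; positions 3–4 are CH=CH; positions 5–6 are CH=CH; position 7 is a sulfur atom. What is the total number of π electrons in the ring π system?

8

Check conjugation: every atom in a ring double bond is sp² and brings one electron to the p orbital; each sp² =N– keeps its lone pair in-plane and puts one electron into the π system; the sulfur donates one lone pair from its p orbital — every position has a p orbital, so the cyclic π system is continuous.
Tallying contributions gives 3 × 2 = 6 from the double-bond units + 2 from the S atom = 8.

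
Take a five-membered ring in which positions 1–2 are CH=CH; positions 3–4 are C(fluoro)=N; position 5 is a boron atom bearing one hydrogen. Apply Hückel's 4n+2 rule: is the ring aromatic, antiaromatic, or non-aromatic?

Antiaromatic

Every ring atom contributes a p orbital perpendicular to the ring (each doubly-bonded ring atom is sp² with one p-orbital electron; each sp² =N– keeps its lone pair in-plane and puts one electron into the π system; the boron has an empty p orbital), so the π system is cyclic and fully conjugated.
Tallying contributions gives 2 × 2 = 4 from the double-bond units + 0 from the BH atom = 4.
A 4n π count (4, n = 1) in a planar conjugated ring means antiaromatic.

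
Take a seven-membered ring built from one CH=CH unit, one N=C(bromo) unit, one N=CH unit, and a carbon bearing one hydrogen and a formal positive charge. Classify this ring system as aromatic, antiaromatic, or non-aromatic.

Check conjugation: the double-bond atoms are sp², each contributing one p electron; the doubly-bonded nitrogens are pyridine-type — their lone pairs lie in the ring plane, leaving one electron in the p orbital; the carbocation has an empty p orbital — every position has a p orbital, so the cyclic π system is continuous.
Adding the contributions, 3 × 2 = 6 from the double-bond units + 0 from the CH(+) atom = 6.
That gives a 4n+2 count (6, n = 1).

Aromatic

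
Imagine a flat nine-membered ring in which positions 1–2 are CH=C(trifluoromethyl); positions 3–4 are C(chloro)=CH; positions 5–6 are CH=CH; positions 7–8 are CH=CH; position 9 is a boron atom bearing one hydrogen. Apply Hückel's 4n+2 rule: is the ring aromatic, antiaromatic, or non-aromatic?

Every ring atom contributes a p orbital perpendicular to the ring (each doubly-bonded ring atom is sp² with one p-orbital electron; the boron has an empty p orbital), so the π system is cyclic and fully conjugated.
π-electron count: 4 × 2 = 8 from the double-bond units + 0 from the BH atom = 8.
With 8 = 4·2 π electrons, Hückel's rule classifies the planar ring as antiaromatic.

Antiaromatic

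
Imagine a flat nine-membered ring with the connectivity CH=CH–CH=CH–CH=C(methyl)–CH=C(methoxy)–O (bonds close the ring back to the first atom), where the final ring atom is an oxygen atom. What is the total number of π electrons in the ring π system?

10

The p orbitals form a continuous loop: each doubly-bonded ring atom is sp² with one p-orbital electron; the oxygen donates one lone pair from its p orbital. The ring is fully conjugated.
Tallying contributions gives 4 × 2 = 8 from the double-bond units + 2 from the O atom = 10.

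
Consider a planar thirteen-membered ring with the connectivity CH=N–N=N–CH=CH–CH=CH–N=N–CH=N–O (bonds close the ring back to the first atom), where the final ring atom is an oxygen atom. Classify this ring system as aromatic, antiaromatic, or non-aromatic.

Aromatic

Check conjugation: every atom in a ring double bond is sp² and brings one electron to the p orbital; the doubly-bonded nitrogens are pyridine-type — their lone pairs lie in the ring plane, leaving one electron in the p orbital; the oxygen donates one lone pair from its p orbital — every position has a p orbital, so the cyclic π system is continuous.
Tallying contributions gives 6 × 2 = 12 from the double-bond units + 2 from the O atom = 14.
That gives a 4n+2 count (14, n = 3).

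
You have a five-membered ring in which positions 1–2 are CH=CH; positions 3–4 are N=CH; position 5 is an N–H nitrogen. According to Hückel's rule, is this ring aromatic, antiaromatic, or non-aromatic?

Aromatic

All ring atoms are sp² and supply a p orbital to the ring (each doubly-bonded ring atom is sp² with one p-orbital electron; each sp² =N– keeps its lone pair in-plane and puts one electron into the π system; the pyrrole-type nitrogen donates its lone pair from the p orbital); the conjugation is uninterrupted.
Adding the contributions, 2 × 2 = 4 from the double-bond units + 2 from the NH atom = 6.
6 = 4(1) + 2, which satisfies Hückel's 4n+2 rule.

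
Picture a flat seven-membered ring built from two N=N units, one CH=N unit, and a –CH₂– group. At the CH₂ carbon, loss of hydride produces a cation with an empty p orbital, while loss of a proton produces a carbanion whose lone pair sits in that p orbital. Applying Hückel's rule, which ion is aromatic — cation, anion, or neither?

The cation

Both ions have a continuous loop of p orbitals — each ring atom is sp².
Cation: 3 × 2 + 0 = 6 π electrons → 4(1)+2, aromatic.
Anion: 3 × 2 + 2 = 8 π electrons → 4(2), antiaromatic.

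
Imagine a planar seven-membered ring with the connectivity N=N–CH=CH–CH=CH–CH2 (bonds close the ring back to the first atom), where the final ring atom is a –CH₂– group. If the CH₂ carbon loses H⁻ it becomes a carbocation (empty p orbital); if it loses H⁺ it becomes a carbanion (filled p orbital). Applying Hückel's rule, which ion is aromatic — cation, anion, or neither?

Once that carbon is sp², every ring atom has a p orbital and both ions are fully conjugated.
Cation: 3 × 2 + 0 = 6 π electrons → 4(1)+2, aromatic.
Anion: 3 × 2 + 2 = 8 π electrons → 4(2), antiaromatic.

The cation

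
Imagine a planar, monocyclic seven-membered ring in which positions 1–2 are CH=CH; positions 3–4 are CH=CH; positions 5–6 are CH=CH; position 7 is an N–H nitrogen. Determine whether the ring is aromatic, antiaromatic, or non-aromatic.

Antiaromatic

Check conjugation: each doubly-bonded ring atom is sp² with one p-orbital electron; the pyrrole-type nitrogen donates its lone pair from the p orbital — every position has a p orbital, so the cyclic π system is continuous.
Tallying contributions gives 3 × 2 = 6 from the double-bond units + 2 from the NH atom = 8.
A 4n π count (8, n = 2) in a planar conjugated ring means antiaromatic.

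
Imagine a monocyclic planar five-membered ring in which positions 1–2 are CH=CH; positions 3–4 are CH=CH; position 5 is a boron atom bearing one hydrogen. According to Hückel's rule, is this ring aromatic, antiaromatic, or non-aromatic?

Check conjugation: the double-bond atoms are sp², each contributing one p electron; the boron has an empty p orbital — every position has a p orbital, so the cyclic π system is continuous.
Counting π electrons: 2 × 2 = 4 from the double-bond units + 0 from the BH atom = 4.
4 is a 4n count (n = 1), so the planar conjugated ring is antiaromatic.
(This ring is borole.)

Antiaromatic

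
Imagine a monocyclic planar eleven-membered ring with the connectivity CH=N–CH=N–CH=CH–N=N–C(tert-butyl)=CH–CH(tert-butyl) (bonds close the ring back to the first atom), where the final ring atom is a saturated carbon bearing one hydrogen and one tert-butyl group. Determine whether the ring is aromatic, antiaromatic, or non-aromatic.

The CH(tert-butyl) carbon is saturated: that saturated carbon is sp³ and has no p orbital in the ring π system. Conjugation is not continuous around the ring.
Without a continuous loop of overlapping p orbitals the Hückel electron count never comes into play.

Non-aromatic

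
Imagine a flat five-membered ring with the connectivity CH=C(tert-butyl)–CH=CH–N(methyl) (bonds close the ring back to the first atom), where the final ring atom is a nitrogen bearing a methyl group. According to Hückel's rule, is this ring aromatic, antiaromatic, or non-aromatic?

All ring atoms are sp² and supply a p orbital to the ring (every atom in a ring double bond is sp² and brings one electron to the p orbital; the pyrrole-type nitrogen donates its lone pair from the p orbital); the conjugation is uninterrupted.
Counting π electrons: 2 × 2 = 4 from the double-bond units + 2 from the N(methyl) atom = 6.
6 = 4(1) + 2, which satisfies Hückel's 4n+2 rule.

Aromatic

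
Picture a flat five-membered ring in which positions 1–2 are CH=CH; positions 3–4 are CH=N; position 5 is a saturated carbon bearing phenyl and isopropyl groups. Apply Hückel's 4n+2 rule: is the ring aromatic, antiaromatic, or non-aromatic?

At the C(phenyl)(isopropyl) position, that saturated carbon is sp³ and has no p orbital in the ring π system; the ring's p-orbital overlap is broken there.
A ring that is not fully conjugated cannot be aromatic or antiaromatic regardless of its π-electron count.

Non-aromatic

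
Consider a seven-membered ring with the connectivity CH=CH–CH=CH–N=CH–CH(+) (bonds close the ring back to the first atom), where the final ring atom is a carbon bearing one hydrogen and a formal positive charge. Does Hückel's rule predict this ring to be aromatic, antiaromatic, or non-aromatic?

Aromatic

All ring atoms are sp² and supply a p orbital to the ring (each doubly-bonded ring atom is sp² with one p-orbital electron; each sp² =N– keeps its lone pair in-plane and puts one electron into the π system; the carbocation has an empty p orbital); the conjugation is uninterrupted.
π-electron count: 3 × 2 = 6 from the double-bond units + 0 from the CH(+) atom = 6.
6 = 4(1) + 2, which satisfies Hückel's 4n+2 rule.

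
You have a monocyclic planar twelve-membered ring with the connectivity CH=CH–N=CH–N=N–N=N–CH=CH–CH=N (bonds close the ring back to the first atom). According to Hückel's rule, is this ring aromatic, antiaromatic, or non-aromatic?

Every ring atom contributes a p orbital perpendicular to the ring (the double-bond atoms are sp², each contributing one p electron; each sp² =N– keeps its lone pair in-plane and puts one electron into the π system), so the π system is cyclic and fully conjugated.
Adding the contributions, 6 × 2 = 12 from the 6 double-bond units.
12 = 4(3); a planar, fully conjugated 4n system is antiaromatic.

Antiaromatic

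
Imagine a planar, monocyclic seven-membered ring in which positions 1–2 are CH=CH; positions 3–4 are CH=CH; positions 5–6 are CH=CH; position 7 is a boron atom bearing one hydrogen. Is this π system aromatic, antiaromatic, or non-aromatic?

The p orbitals form a continuous loop: the double-bond atoms are sp², each contributing one p electron; the boron has an empty p orbital. The ring is fully conjugated.
Tallying contributions gives 3 × 2 = 6 from the double-bond units + 0 from the BH atom = 6.
6 = 4(1) + 2, which satisfies Hückel's 4n+2 rule.

Aromatic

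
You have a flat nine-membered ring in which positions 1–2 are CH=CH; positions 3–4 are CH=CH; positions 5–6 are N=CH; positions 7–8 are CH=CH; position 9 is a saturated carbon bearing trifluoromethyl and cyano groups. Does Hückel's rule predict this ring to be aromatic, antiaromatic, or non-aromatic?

The C(trifluoromethyl)(cyano) position has four σ bonds — that saturated carbon is sp³ and has no p orbital in the ring π system — so the cyclic conjugation is interrupted.
Without a continuous loop of overlapping p orbitals the Hückel electron count never comes into play.

Non-aromatic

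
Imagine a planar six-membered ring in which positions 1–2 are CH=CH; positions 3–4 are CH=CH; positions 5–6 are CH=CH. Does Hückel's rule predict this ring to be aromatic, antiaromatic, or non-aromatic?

The p orbitals form a continuous loop: every atom in a ring double bond is sp² and brings one electron to the p orbital. The ring is fully conjugated.
Tallying contributions gives 3 × 2 = 6 from the 3 double-bond units.
That gives a 4n+2 count (6, n = 1).
(The species described is benzene.)

Aromatic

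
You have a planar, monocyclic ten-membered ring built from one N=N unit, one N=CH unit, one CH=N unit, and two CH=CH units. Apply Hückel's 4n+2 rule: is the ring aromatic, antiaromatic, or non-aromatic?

Aromatic

Check conjugation: every atom in a ring double bond is sp² and brings one electron to the p orbital; each =N– nitrogen is pyridine-type (lone pair in the sp² plane, one electron in the p orbital) — every position has a p orbital, so the cyclic π system is continuous.
π-electron count: 5 × 2 = 10 from the 5 double-bond units.
10 = 4(2) + 2, which satisfies Hückel's 4n+2 rule.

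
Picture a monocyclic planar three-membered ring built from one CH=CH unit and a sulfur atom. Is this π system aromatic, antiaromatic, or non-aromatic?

Antiaromatic

The p orbitals form a continuous loop: each doubly-bonded ring atom is sp² with one p-orbital electron; the sulfur donates one lone pair from its p orbital. The ring is fully conjugated.
Counting π electrons: 1 × 2 = 2 from the double-bond unit + 2 from the S atom = 4.
A 4n π count (4, n = 1) in a planar conjugated ring means antiaromatic.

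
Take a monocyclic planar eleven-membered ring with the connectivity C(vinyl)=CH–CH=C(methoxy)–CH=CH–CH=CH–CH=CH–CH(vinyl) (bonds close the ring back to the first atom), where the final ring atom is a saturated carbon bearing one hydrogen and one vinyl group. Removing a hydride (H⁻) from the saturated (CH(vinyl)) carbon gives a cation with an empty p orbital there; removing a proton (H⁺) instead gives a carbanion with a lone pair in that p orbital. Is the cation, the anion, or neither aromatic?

The cation

In either ion the ring is fully conjugated: every atom, including the new sp² carbon, supplies a p orbital.
Cation: 5 × 2 + 0 = 10 π electrons → 4(2)+2, aromatic.
Anion: 5 × 2 + 2 = 12 π electrons → 4(3), antiaromatic.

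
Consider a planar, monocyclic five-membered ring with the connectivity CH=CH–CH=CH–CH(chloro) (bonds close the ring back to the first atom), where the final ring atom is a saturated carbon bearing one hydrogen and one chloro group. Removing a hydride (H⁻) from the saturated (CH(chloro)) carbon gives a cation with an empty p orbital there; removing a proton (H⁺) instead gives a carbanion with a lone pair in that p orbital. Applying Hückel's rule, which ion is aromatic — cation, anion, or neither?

The anion

Once that carbon is sp², every ring atom has a p orbital and both ions are fully conjugated.
Cation: 2 × 2 + 0 = 4 π electrons → 4(1), antiaromatic.
Anion: 2 × 2 + 2 = 6 π electrons → 4(1)+2, aromatic.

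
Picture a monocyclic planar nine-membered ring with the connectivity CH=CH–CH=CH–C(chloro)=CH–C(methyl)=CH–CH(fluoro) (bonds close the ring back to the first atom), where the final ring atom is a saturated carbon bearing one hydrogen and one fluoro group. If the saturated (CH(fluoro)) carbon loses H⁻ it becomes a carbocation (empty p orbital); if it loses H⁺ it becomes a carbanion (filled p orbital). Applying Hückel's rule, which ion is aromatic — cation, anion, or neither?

Both ions have a continuous loop of p orbitals — each ring atom is sp².
Cation: 4 × 2 + 0 = 8 π electrons → 4(2), antiaromatic.
Anion: 4 × 2 + 2 = 10 π electrons → 4(2)+2, aromatic.

The anion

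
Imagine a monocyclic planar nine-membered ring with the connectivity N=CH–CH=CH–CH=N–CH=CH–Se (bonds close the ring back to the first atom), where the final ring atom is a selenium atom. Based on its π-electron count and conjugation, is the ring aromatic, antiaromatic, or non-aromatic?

All ring atoms are sp² and supply a p orbital to the ring (each doubly-bonded ring atom is sp² with one p-orbital electron; each sp² =N– keeps its lone pair in-plane and puts one electron into the π system; the selenium donates one lone pair from its p orbital); the conjugation is uninterrupted.
Adding the contributions, 4 × 2 = 8 from the double-bond units + 2 from the Se atom = 10.
With 10 π electrons (n = 2), the Hückel 4n+2 condition holds.

Aromatic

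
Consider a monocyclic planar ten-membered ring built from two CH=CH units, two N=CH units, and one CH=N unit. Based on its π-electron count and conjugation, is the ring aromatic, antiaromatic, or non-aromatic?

Every ring atom contributes a p orbital perpendicular to the ring (the double-bond atoms are sp², each contributing one p electron; each sp² =N– keeps its lone pair in-plane and puts one electron into the π system), so the π system is cyclic and fully conjugated.
Counting π electrons: 5 × 2 = 10 from the 5 double-bond units.
With 10 π electrons (n = 2), the Hückel 4n+2 condition holds.

Aromatic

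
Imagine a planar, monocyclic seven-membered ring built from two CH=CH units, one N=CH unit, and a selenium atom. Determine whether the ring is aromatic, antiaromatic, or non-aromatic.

Antiaromatic

Check conjugation: each doubly-bonded ring atom is sp² with one p-orbital electron; each sp² =N– keeps its lone pair in-plane and puts one electron into the π system; the selenium donates one lone pair from its p orbital — every position has a p orbital, so the cyclic π system is continuous.
Tallying contributions gives 3 × 2 = 6 from the double-bond units + 2 from the Se atom = 8.
8 = 4(2); a planar, fully conjugated 4n system is antiaromatic.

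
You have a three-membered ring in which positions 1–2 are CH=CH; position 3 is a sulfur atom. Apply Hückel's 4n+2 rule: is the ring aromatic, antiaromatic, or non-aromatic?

Antiaromatic

All ring atoms are sp² and supply a p orbital to the ring (each doubly-bonded ring atom is sp² with one p-orbital electron; the sulfur donates one lone pair from its p orbital); the conjugation is uninterrupted.
Adding the contributions, 1 × 2 = 2 from the double-bond unit + 2 from the S atom = 4.
4 = 4(1); a planar, fully conjugated 4n system is antiaromatic.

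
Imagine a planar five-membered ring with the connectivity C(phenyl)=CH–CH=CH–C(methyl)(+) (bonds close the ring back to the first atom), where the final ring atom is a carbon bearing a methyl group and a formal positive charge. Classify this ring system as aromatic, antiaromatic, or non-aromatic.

Check conjugation: each doubly-bonded ring atom is sp² with one p-orbital electron; the carbocation has an empty p orbital — every position has a p orbital, so the cyclic π system is continuous.
Counting π electrons: 2 × 2 = 4 from the double-bond units + 0 from the C(methyl)(+) atom = 4.
4 = 4(1); a planar, fully conjugated 4n system is antiaromatic.

Antiaromatic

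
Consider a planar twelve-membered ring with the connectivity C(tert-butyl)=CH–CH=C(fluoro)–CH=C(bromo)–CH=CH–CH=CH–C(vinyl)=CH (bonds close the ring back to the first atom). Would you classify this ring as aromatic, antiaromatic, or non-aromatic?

Antiaromatic

The p orbitals form a continuous loop: the double-bond atoms are sp², each contributing one p electron. The ring is fully conjugated.
Counting π electrons: 6 × 2 = 12 from the 6 double-bond units.
12 is a 4n count (n = 3), so the planar conjugated ring is antiaromatic.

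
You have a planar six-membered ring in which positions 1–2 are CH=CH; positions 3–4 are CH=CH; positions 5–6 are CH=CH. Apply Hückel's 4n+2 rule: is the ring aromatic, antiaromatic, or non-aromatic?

Every ring atom contributes a p orbital perpendicular to the ring (every atom in a ring double bond is sp² and brings one electron to the p orbital), so the π system is cyclic and fully conjugated.
Tallying contributions gives 3 × 2 = 6 from the 3 double-bond units.
That gives a 4n+2 count (6, n = 1).
(The species described is benzene.)

Aromatic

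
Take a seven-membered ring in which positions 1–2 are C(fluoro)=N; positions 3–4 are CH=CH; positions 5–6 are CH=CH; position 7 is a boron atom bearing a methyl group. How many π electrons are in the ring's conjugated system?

6

Check conjugation: the double-bond atoms are sp², each contributing one p electron; each =N– nitrogen is pyridine-type (lone pair in the sp² plane, one electron in the p orbital); the boron has an empty p orbital — every position has a p orbital, so the cyclic π system is continuous.
Tallying contributions gives 3 × 2 = 6 from the double-bond units + 0 from the B(methyl) atom = 6.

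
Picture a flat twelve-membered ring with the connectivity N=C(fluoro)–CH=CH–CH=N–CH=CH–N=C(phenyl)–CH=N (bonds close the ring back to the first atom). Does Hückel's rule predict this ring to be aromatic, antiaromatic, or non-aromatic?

The p orbitals form a continuous loop: the double-bond atoms are sp², each contributing one p electron; each sp² =N– keeps its lone pair in-plane and puts one electron into the π system. The ring is fully conjugated.
Counting π electrons: 6 × 2 = 12 from the 6 double-bond units.
A 4n π count (12, n = 3) in a planar conjugated ring means antiaromatic.

Antiaromatic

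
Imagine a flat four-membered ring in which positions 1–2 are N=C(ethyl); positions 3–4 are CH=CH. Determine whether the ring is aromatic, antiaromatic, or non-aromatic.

Antiaromatic

All ring atoms are sp² and supply a p orbital to the ring (the double-bond atoms are sp², each contributing one p electron; the doubly-bonded nitrogens are pyridine-type — their lone pairs lie in the ring plane, leaving one electron in the p orbital); the conjugation is uninterrupted.
Counting π electrons: 2 × 2 = 4 from the 2 double-bond units.
4 is a 4n count (n = 1), so the planar conjugated ring is antiaromatic.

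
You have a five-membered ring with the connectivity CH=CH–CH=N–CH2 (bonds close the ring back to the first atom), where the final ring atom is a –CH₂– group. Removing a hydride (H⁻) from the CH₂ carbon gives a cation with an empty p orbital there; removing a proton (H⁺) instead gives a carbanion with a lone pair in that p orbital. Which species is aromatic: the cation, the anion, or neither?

In either ion the ring is fully conjugated: every atom, including the new sp² carbon, supplies a p orbital.
Cation: 2 × 2 + 0 = 4 π electrons → 4(1), antiaromatic.
Anion: 2 × 2 + 2 = 6 π electrons → 4(1)+2, aromatic.

The anion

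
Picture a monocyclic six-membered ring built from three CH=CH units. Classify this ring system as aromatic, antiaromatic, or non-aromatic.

Every ring atom contributes a p orbital perpendicular to the ring (each doubly-bonded ring atom is sp² with one p-orbital electron), so the π system is cyclic and fully conjugated.
Tallying contributions gives 3 × 2 = 6 from the 3 double-bond units.
6 = 4(1) + 2, which satisfies Hückel's 4n+2 rule.

Aromatic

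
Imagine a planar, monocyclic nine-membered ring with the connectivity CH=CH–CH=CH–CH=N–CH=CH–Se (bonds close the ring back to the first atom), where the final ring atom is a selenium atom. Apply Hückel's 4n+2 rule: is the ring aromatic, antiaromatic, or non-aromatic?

All ring atoms are sp² and supply a p orbital to the ring (the double-bond atoms are sp², each contributing one p electron; the doubly-bonded nitrogens are pyridine-type — their lone pairs lie in the ring plane, leaving one electron in the p orbital; the selenium donates one lone pair from its p orbital); the conjugation is uninterrupted.
Adding the contributions, 4 × 2 = 8 from the double-bond units + 2 from the Se atom = 10.
Since 10 = 4·2 + 2, the ring meets the 4n+2 criterion.

Aromatic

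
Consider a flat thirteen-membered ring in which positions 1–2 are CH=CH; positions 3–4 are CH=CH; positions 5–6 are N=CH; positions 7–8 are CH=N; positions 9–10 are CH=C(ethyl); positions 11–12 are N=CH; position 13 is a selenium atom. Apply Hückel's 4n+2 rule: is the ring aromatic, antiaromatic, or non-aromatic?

Every ring atom contributes a p orbital perpendicular to the ring (every atom in a ring double bond is sp² and brings one electron to the p orbital; each sp² =N– keeps its lone pair in-plane and puts one electron into the π system; the selenium donates one lone pair from its p orbital), so the π system is cyclic and fully conjugated.
π-electron count: 6 × 2 = 12 from the double-bond units + 2 from the Se atom = 14.
14 = 4(3) + 2, which satisfies Hückel's 4n+2 rule.

Aromatic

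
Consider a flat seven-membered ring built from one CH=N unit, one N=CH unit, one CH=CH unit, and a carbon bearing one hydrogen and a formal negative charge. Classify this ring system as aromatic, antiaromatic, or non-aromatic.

Antiaromatic

Check conjugation: every atom in a ring double bond is sp² and brings one electron to the p orbital; the doubly-bonded nitrogens are pyridine-type — their lone pairs lie in the ring plane, leaving one electron in the p orbital; the carbanion's lone pair occupies the p orbital — every position has a p orbital, so the cyclic π system is continuous.
Counting π electrons: 3 × 2 = 6 from the double-bond units + 2 from the CH(-) atom = 8.
A 4n π count (8, n = 2) in a planar conjugated ring means antiaromatic.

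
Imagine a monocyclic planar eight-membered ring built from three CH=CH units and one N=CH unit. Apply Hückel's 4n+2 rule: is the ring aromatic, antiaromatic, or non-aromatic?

Antiaromatic

The p orbitals form a continuous loop: the double-bond atoms are sp², each contributing one p electron; the doubly-bonded nitrogens are pyridine-type — their lone pairs lie in the ring plane, leaving one electron in the p orbital. The ring is fully conjugated.
π-electron count: 4 × 2 = 8 from the 4 double-bond units.
A 4n π count (8, n = 2) in a planar conjugated ring means antiaromatic.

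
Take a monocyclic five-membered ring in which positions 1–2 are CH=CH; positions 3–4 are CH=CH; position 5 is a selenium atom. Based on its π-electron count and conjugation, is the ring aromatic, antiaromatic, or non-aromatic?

The p orbitals form a continuous loop: every atom in a ring double bond is sp² and brings one electron to the p orbital; the selenium donates one lone pair from its p orbital. The ring is fully conjugated.
Adding the contributions, 2 × 2 = 4 from the double-bond units + 2 from the Se atom = 6.
That gives a 4n+2 count (6, n = 1).
(This ring is selenophene.)

Aromatic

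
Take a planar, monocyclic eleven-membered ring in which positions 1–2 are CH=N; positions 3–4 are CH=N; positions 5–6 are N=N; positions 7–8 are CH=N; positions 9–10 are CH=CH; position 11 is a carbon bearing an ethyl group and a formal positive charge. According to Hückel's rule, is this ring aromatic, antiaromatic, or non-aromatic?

All ring atoms are sp² and supply a p orbital to the ring (every atom in a ring double bond is sp² and brings one electron to the p orbital; the doubly-bonded nitrogens are pyridine-type — their lone pairs lie in the ring plane, leaving one electron in the p orbital; the carbocation has an empty p orbital); the conjugation is uninterrupted.
Tallying contributions gives 5 × 2 = 10 from the double-bond units + 0 from the C(ethyl)(+) atom = 10.
With 10 π electrons (n = 2), the Hückel 4n+2 condition holds.

Aromatic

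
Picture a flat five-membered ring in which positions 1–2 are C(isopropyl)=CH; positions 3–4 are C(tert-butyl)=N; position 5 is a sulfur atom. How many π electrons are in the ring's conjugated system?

6

All ring atoms are sp² and supply a p orbital to the ring (each doubly-bonded ring atom is sp² with one p-orbital electron; each =N– nitrogen is pyridine-type (lone pair in the sp² plane, one electron in the p orbital); the sulfur donates one lone pair from its p orbital); the conjugation is uninterrupted.
π-electron count: 2 × 2 = 4 from the double-bond units + 2 from the S atom = 6.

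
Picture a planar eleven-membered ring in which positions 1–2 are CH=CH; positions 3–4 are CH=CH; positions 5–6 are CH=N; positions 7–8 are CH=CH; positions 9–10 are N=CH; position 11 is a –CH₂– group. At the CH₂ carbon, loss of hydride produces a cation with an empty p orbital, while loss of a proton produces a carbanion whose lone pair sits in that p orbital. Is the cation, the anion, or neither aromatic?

Once that carbon is sp², every ring atom has a p orbital and both ions are fully conjugated.
Cation: 5 × 2 + 0 = 10 π electrons → 4(2)+2, aromatic.
Anion: 5 × 2 + 2 = 12 π electrons → 4(3), antiaromatic.

The cation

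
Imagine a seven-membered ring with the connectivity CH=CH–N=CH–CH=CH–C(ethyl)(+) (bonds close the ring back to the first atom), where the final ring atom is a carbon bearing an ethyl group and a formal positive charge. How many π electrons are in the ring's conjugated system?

6

All ring atoms are sp² and supply a p orbital to the ring (the double-bond atoms are sp², each contributing one p electron; the doubly-bonded nitrogens are pyridine-type — their lone pairs lie in the ring plane, leaving one electron in the p orbital; the carbocation has an empty p orbital); the conjugation is uninterrupted.
Tallying contributions gives 3 × 2 = 6 from the double-bond units + 0 from the C(ethyl)(+) atom = 6.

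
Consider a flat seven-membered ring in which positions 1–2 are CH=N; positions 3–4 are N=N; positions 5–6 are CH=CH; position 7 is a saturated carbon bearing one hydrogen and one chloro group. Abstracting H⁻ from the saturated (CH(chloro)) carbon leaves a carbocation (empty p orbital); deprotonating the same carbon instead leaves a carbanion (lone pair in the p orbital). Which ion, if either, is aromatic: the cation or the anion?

The cation

Once that carbon is sp², every ring atom has a p orbital and both ions are fully conjugated.
Cation: 3 × 2 + 0 = 6 π electrons → 4(1)+2, aromatic.
Anion: 3 × 2 + 2 = 8 π electrons → 4(2), antiaromatic.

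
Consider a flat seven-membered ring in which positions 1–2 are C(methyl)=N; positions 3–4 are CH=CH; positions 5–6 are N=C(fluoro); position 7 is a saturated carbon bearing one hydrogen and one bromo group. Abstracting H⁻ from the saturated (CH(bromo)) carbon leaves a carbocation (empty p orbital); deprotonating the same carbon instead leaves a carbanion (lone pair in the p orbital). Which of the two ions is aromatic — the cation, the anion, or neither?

Once that carbon is sp², every ring atom has a p orbital and both ions are fully conjugated.
Cation: 3 × 2 + 0 = 6 π electrons → 4(1)+2, aromatic.
Anion: 3 × 2 + 2 = 8 π electrons → 4(2), antiaromatic.

The cation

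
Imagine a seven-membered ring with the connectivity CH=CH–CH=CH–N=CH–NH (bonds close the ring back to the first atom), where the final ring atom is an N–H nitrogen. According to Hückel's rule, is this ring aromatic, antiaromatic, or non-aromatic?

Antiaromatic

The p orbitals form a continuous loop: the double-bond atoms are sp², each contributing one p electron; the doubly-bonded nitrogens are pyridine-type — their lone pairs lie in the ring plane, leaving one electron in the p orbital; the pyrrole-type nitrogen donates its lone pair from the p orbital. The ring is fully conjugated.
Adding the contributions, 3 × 2 = 6 from the double-bond units + 2 from the NH atom = 8.
8 is a 4n count (n = 2), so the planar conjugated ring is antiaromatic.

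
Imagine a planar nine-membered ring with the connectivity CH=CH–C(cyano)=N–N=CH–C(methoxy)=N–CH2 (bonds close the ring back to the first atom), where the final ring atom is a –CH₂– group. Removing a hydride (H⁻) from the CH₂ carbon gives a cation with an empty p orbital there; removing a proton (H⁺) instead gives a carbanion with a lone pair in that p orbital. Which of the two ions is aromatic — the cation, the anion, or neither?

The anion

Both ions have a continuous loop of p orbitals — each ring atom is sp².
Cation: 4 × 2 + 0 = 8 π electrons → 4(2), antiaromatic.
Anion: 4 × 2 + 2 = 10 π electrons → 4(2)+2, aromatic.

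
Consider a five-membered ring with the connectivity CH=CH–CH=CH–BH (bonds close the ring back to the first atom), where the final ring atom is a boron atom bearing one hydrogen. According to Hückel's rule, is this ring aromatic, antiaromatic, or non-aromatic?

Antiaromatic

The p orbitals form a continuous loop: each doubly-bonded ring atom is sp² with one p-orbital electron; the boron has an empty p orbital. The ring is fully conjugated.
Tallying contributions gives 2 × 2 = 4 from the double-bond units + 0 from the BH atom = 4.
4 = 4(1); a planar, fully conjugated 4n system is antiaromatic.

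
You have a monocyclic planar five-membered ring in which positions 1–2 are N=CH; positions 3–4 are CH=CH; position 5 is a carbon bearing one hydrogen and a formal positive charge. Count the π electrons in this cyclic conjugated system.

Check conjugation: each doubly-bonded ring atom is sp² with one p-orbital electron; each sp² =N– keeps its lone pair in-plane and puts one electron into the π system; the carbocation has an empty p orbital — every position has a p orbital, so the cyclic π system is continuous.
Adding the contributions, 2 × 2 = 4 from the double-bond units + 0 from the CH(+) atom = 4.

4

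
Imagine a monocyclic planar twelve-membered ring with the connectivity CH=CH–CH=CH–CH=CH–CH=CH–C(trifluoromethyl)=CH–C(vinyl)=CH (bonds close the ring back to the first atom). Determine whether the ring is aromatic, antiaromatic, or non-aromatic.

Antiaromatic

Every ring atom contributes a p orbital perpendicular to the ring (each doubly-bonded ring atom is sp² with one p-orbital electron), so the π system is cyclic and fully conjugated.
Counting π electrons: 6 × 2 = 12 from the 6 double-bond units.
A 4n π count (12, n = 3) in a planar conjugated ring means antiaromatic.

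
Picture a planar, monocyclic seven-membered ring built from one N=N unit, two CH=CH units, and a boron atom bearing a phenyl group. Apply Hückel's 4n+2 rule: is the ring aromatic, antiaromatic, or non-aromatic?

Aromatic

Every ring atom contributes a p orbital perpendicular to the ring (each doubly-bonded ring atom is sp² with one p-orbital electron; each =N– nitrogen is pyridine-type (lone pair in the sp² plane, one electron in the p orbital); the boron has an empty p orbital), so the π system is cyclic and fully conjugated.
Adding the contributions, 3 × 2 = 6 from the double-bond units + 0 from the B(phenyl) atom = 6.
6 = 4(1) + 2, which satisfies Hückel's 4n+2 rule.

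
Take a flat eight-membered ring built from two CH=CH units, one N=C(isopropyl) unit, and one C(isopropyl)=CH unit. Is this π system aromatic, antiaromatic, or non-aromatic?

Check conjugation: every atom in a ring double bond is sp² and brings one electron to the p orbital; each sp² =N– keeps its lone pair in-plane and puts one electron into the π system — every position has a p orbital, so the cyclic π system is continuous.
π-electron count: 4 × 2 = 8 from the 4 double-bond units.
A 4n π count (8, n = 2) in a planar conjugated ring means antiaromatic.

Antiaromatic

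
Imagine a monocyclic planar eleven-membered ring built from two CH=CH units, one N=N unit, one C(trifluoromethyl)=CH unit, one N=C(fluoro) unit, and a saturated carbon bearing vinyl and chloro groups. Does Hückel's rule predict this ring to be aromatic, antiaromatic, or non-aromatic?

At the C(vinyl)(chloro) position, that saturated carbon is sp³ and has no p orbital in the ring π system; the ring's p-orbital overlap is broken there.
A ring that is not fully conjugated cannot be aromatic or antiaromatic regardless of its π-electron count.

Non-aromatic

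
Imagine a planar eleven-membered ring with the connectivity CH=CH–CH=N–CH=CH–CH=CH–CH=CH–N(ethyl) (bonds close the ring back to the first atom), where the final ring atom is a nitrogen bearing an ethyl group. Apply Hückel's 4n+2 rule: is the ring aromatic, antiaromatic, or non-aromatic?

Antiaromatic

Every ring atom contributes a p orbital perpendicular to the ring (every atom in a ring double bond is sp² and brings one electron to the p orbital; the doubly-bonded nitrogens are pyridine-type — their lone pairs lie in the ring plane, leaving one electron in the p orbital; the pyrrole-type nitrogen donates its lone pair from the p orbital), so the π system is cyclic and fully conjugated.
Tallying contributions gives 5 × 2 = 10 from the double-bond units + 2 from the N(ethyl) atom = 12.
A 4n π count (12, n = 3) in a planar conjugated ring means antiaromatic.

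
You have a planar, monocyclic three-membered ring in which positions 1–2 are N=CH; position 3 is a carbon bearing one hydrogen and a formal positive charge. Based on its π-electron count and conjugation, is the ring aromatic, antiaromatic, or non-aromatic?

All ring atoms are sp² and supply a p orbital to the ring (the double-bond atoms are sp², each contributing one p electron; each sp² =N– keeps its lone pair in-plane and puts one electron into the π system; the carbocation has an empty p orbital); the conjugation is uninterrupted.
Tallying contributions gives 1 × 2 = 2 from the double-bond unit + 0 from the CH(+) atom = 2.
That gives a 4n+2 count (2, n = 0).

Aromatic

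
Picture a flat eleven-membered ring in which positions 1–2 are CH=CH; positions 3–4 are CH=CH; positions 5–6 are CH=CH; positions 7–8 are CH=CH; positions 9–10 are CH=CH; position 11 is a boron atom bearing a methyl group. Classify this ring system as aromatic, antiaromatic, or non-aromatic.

The p orbitals form a continuous loop: every atom in a ring double bond is sp² and brings one electron to the p orbital; the boron has an empty p orbital. The ring is fully conjugated.
Adding the contributions, 5 × 2 = 10 from the double-bond units + 0 from the B(methyl) atom = 10.
10 = 4(2) + 2, which satisfies Hückel's 4n+2 rule.

Aromatic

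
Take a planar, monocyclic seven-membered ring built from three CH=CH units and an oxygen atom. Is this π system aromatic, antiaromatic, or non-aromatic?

Every ring atom contributes a p orbital perpendicular to the ring (every atom in a ring double bond is sp² and brings one electron to the p orbital; the oxygen donates one lone pair from its p orbital), so the π system is cyclic and fully conjugated.
Tallying contributions gives 3 × 2 = 6 from the double-bond units + 2 from the O atom = 8.
A 4n π count (8, n = 2) in a planar conjugated ring means antiaromatic.

Antiaromatic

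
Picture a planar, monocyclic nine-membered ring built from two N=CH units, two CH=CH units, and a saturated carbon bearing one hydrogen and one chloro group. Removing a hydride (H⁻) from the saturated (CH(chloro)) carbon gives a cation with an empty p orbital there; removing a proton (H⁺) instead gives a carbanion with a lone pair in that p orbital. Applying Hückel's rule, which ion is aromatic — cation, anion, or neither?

The anion

In both ions every ring atom is sp² and contributes a p orbital, so both rings are fully conjugated.
Cation: 4 × 2 + 0 = 8 π electrons → 4(2), antiaromatic.
Anion: 4 × 2 + 2 = 10 π electrons → 4(2)+2, aromatic.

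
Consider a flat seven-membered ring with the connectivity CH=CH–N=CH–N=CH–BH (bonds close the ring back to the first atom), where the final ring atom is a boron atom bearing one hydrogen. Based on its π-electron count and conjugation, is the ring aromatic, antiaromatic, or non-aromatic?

Check conjugation: every atom in a ring double bond is sp² and brings one electron to the p orbital; each =N– nitrogen is pyridine-type (lone pair in the sp² plane, one electron in the p orbital); the boron has an empty p orbital — every position has a p orbital, so the cyclic π system is continuous.
Tallying contributions gives 3 × 2 = 6 from the double-bond units + 0 from the BH atom = 6.
With 6 π electrons (n = 1), the Hückel 4n+2 condition holds.

Aromatic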